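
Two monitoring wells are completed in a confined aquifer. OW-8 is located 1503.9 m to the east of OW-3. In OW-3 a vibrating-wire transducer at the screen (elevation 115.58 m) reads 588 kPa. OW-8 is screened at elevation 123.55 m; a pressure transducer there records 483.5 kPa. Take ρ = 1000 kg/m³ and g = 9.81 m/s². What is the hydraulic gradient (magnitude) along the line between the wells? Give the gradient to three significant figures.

Pressure head at OW-3: ψ = P/(ρg) = 588×1000 / (1000 × 9.81) = 59.94 m.
Total head at OW-3: h = z + ψ = 115.58 + 59.94 = 175.52 m.
Pressure head at OW-8: ψ = P/(ρg) = 483.5×1000 / (1000 × 9.81) = 49.29 m.
Total head at OW-8: h = z + ψ = 123.55 + 49.29 = 172.84 m.
Head difference: h(OW-3) − h(OW-8) = 175.52 − 172.84 = 2.68 m.
Hydraulic gradient: i = |Δh| / L = 2.68 / 1503.9 = 0.00178.

i ≈ 0.00178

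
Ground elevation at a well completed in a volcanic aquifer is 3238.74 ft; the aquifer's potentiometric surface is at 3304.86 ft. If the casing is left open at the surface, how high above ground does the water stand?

≈ 66.12 ft above ground

Water rises to the potentiometric surface, so the rise above ground = 3304.86 − 3238.74 = 66.12 ft.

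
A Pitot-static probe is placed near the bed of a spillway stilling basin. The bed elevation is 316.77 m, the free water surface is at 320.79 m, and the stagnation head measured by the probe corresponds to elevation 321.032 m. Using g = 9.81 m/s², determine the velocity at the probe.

v ≈ 2.18 m/s

Near the bed, under hydrostatic conditions, the piezometric head (z + ψ) equals the free-surface elevation, 320.79 m.
Velocity head = total − piezometric = 321.032 − 320.79 = 0.242 m.
v = √(2g·h_v) = √(2 × 9.81 × 0.242) = 2.18 m/s.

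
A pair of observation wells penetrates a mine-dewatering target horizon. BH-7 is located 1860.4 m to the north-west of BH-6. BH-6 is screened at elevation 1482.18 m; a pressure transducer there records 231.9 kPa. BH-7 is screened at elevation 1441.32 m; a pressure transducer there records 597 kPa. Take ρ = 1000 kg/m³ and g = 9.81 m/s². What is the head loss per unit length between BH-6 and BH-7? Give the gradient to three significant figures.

Pressure head at BH-6: ψ = P/(ρg) = 231.9×1000 / (1000 × 9.81) = 23.64 m.
Total head at BH-6: h = z + ψ = 1482.18 + 23.64 = 1505.82 m.
Pressure head at BH-7: ψ = P/(ρg) = 597×1000 / (1000 × 9.81) = 60.86 m.
Total head at BH-7: h = z + ψ = 1441.32 + 60.86 = 1502.18 m.
Head difference: h(BH-6) − h(BH-7) = 1505.82 − 1502.18 = 3.64 m.
Hydraulic gradient: i = |Δh| / L = 3.64 / 1860.4 = 0.00196.

i ≈ 0.00196 m/m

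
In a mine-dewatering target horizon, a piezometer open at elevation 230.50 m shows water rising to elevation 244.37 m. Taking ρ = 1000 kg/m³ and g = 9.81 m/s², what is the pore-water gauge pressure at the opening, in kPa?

P ≈ 136 kPa

Pressure head ψ = h − z = 244.37 − 230.50 = 13.87 m.
P = ρgψ = 1000 × 9.81 × 13.87 = 136065 Pa ≈ 136 kPa.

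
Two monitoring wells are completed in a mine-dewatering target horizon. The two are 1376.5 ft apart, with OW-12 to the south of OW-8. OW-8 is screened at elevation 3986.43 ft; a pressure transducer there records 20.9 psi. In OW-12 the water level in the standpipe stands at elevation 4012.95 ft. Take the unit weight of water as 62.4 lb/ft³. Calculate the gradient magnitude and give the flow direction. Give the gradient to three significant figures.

Pressure head at OW-8: ψ = 144·P/γ = 144 × 20.9 / 62.4 = 48.23 ft.
Total head at OW-8: h = z + ψ = 3986.43 + 48.23 = 4034.66 ft.
Total head at OW-12: h = 4012.95 ft (water level in the piezometer is the total head).
Head difference: h(OW-8) − h(OW-12) = 4034.66 − 4012.95 = 21.71 ft.
Hydraulic gradient: i = |Δh| / L = 21.71 / 1376.5 = 0.0158.
Flow is from higher to lower head: from OW-8 toward OW-12, i.e. toward the south.

i ≈ 0.0158; groundwater flows toward the south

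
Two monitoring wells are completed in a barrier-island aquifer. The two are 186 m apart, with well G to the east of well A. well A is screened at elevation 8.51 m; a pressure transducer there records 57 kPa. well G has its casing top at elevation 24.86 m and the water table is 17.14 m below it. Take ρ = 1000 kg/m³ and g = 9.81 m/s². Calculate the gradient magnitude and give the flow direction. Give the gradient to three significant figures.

Pressure head at well A: ψ = P/(ρg) = 57×1000 / (1000 × 9.81) = 5.81 m.
Total head at well A: h = z + ψ = 8.51 + 5.81 = 14.32 m.
Total head at well G: h = 24.86 − 17.14 = 7.72 m.
Head difference: h(well A) − h(well G) = 14.32 − 7.72 = 6.60 m.
Hydraulic gradient: i = |Δh| / L = 6.60 / 186 = 0.0355.
Flow is from higher to lower head: from well A toward well G, i.e. toward the east.

i ≈ 0.0355; groundwater flows toward the east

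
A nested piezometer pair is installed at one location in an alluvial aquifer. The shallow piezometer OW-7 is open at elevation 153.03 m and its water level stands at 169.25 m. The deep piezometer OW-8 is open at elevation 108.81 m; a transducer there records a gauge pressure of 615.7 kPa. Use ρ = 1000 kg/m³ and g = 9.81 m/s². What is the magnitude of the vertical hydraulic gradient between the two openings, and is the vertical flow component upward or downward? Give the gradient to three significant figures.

Total head at OW-7: h = 169.25 m (water level in the standpipe).
Pressure head at OW-8: ψ = P/(ρg) = 615.7×1000 / (1000 × 9.81) = 62.76 m.
Total head at OW-8: h = z + ψ = 108.81 + 62.76 = 171.57 m.
Δh = h(OW-7) − h(OW-8) = 169.25 − 171.57 = -2.32 m.
Vertical separation Δz = 153.03 − 108.81 = 44.22 m.
|i_v| = |Δh| / Δz = 2.32 / 44.22 = 0.0525.
Head is higher in the deep piezometer, so vertical flow is upward (discharge condition).

|i_v| ≈ 0.0525; vertical flow is upward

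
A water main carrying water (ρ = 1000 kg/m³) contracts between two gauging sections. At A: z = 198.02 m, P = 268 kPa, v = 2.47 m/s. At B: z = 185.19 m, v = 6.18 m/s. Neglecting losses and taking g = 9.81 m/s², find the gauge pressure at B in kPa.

Pressure head at A: ψ₁ = P₁/(ρg) = 268×1000 / (1000 × 9.81) = 27.32 m.
Velocity heads: v₁²/2g = 2.47²/19.62 = 0.311 m; v₂²/2g = 6.18²/19.62 = 1.947 m.
Total head H = z₁ + ψ₁ + v₁²/2g = 198.02 + 27.32 + 0.311 = 225.65 m.
ψ₂ = H − z₂ − v₂²/2g = 225.65 − 185.19 − 1.947 = 38.51 m.
P₂ = ρgψ₂ = 1000 × 9.81 × 38.51 ≈ 378 kPa.

P₂ ≈ 378 kPa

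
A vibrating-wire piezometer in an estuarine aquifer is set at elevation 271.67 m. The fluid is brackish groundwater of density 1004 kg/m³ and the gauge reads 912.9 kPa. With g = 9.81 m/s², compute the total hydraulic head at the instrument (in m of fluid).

h ≈ 364.36 m

ψ = P/(ρg) = 912.9×1000 / (1004 × 9.81) = 92.69 m.
h = z + ψ = 271.67 + 92.69 = 364.36 m.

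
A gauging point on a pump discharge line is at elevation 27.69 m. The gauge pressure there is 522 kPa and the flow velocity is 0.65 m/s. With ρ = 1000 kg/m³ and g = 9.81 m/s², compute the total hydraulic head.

Pressure head ψ = P/(ρg) = 522×1000 / (1000 × 9.81) = 53.21 m.
Velocity head = v²/(2g) = 0.65² / (2 × 9.81) = 0.022 m.
h = z + ψ + v²/(2g) = 27.69 + 53.21 + 0.022 = 80.92 m.

h ≈ 80.92 m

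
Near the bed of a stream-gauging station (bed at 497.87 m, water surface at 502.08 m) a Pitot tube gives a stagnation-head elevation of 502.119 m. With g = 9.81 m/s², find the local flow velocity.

Near the bed, under hydrostatic conditions, the piezometric head (z + ψ) equals the free-surface elevation, 502.08 m.
Velocity head = total − piezometric = 502.119 − 502.08 = 0.039 m.
v = √(2g·h_v) = √(2 × 9.81 × 0.039) = 0.875 m/s.

v ≈ 0.875 m/s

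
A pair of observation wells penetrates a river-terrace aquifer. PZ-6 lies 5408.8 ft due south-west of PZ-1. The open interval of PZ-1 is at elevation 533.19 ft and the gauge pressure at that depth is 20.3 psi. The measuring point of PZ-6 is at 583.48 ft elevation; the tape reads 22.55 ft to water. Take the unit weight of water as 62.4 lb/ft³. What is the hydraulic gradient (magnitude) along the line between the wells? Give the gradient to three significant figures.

i ≈ 0.00353

Pressure head at PZ-1: ψ = 144·P/γ = 144 × 20.3 / 62.4 = 46.85 ft.
Total head at PZ-1: h = z + ψ = 533.19 + 46.85 = 580.04 ft.
Total head at PZ-6: h = 583.48 − 22.55 = 560.93 ft.
Head difference: h(PZ-1) − h(PZ-6) = 580.04 − 560.93 = 19.11 ft.
Hydraulic gradient: i = |Δh| / L = 19.11 / 5408.8 = 0.00353.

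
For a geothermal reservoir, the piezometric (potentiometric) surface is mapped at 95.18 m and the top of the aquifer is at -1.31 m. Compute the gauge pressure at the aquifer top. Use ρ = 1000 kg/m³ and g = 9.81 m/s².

Pressure head at the aquifer top: ψ = h − z = 95.18 − (-1.31) = 96.49 m.
P = ρgψ = 1000 × 9.81 × 96.49 = 946567 Pa ≈ 947 kPa.

P ≈ 947 kPa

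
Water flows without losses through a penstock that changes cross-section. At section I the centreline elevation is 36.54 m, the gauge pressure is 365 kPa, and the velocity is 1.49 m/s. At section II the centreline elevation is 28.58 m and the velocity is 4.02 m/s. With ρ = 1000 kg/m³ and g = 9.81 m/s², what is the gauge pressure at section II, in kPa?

Pressure head at I: ψ₁ = P₁/(ρg) = 365×1000 / (1000 × 9.81) = 37.21 m.
Velocity heads: v₁²/2g = 1.49²/19.62 = 0.113 m; v₂²/2g = 4.02²/19.62 = 0.824 m.
Total head H = z₁ + ψ₁ + v₁²/2g = 36.54 + 37.21 + 0.113 = 73.86 m.
ψ₂ = H − z₂ − v₂²/2g = 73.86 − 28.58 − 0.824 = 44.46 m.
P₂ = ρgψ₂ = 1000 × 9.81 × 44.46 ≈ 436 kPa.

P₂ ≈ 436 kPa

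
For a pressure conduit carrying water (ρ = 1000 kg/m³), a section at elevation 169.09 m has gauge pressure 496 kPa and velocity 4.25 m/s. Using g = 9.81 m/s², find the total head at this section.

h ≈ 220.57 m

Pressure head ψ = P/(ρg) = 496×1000 / (1000 × 9.81) = 50.56 m.
Velocity head = v²/(2g) = 4.25² / (2 × 9.81) = 0.921 m.
h = z + ψ + v²/(2g) = 169.09 + 50.56 + 0.921 = 220.57 m.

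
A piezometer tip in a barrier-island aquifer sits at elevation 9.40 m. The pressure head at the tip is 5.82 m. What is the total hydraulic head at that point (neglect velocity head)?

h = z + ψ = 9.40 + 5.82 = 15.22 m.

h ≈ 15.22 m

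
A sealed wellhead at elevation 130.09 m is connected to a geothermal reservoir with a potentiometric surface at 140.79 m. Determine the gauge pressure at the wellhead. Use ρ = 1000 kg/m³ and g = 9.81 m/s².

Head above the cap: Δh = 140.79 − 130.09 = 10.70 m.
P = ρgΔh = 1000 × 9.81 × 10.70 = 104967 Pa ≈ 105 kPa.

P ≈ 105 kPa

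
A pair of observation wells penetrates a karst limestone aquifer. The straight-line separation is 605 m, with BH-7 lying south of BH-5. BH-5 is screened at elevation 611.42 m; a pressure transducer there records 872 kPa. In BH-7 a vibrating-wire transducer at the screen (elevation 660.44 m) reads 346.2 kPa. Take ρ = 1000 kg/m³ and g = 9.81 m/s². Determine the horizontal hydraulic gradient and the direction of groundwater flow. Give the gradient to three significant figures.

Pressure head at BH-5: ψ = P/(ρg) = 872×1000 / (1000 × 9.81) = 88.89 m.
Total head at BH-5: h = z + ψ = 611.42 + 88.89 = 700.31 m.
Pressure head at BH-7: ψ = P/(ρg) = 346.2×1000 / (1000 × 9.81) = 35.29 m.
Total head at BH-7: h = z + ψ = 660.44 + 35.29 = 695.73 m.
Head difference: h(BH-5) − h(BH-7) = 700.31 − 695.73 = 4.58 m.
Hydraulic gradient: i = |Δh| / L = 4.58 / 605 = 0.00757.
Flow is from higher to lower head: from BH-5 toward BH-7, i.e. toward the south.

i ≈ 0.00757; groundwater flows toward the south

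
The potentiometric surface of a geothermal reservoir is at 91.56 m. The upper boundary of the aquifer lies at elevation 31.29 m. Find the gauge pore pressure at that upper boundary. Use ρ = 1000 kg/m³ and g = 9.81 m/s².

P ≈ 591 kPa

Pressure head at the aquifer top: ψ = h − z = 91.56 − 31.29 = 60.27 m.
P = ρgψ = 1000 × 9.81 × 60.27 = 591249 Pa ≈ 591 kPa.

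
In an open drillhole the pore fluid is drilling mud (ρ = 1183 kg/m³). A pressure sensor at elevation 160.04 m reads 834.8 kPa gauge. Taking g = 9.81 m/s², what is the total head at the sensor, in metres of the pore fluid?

h ≈ 231.97 m

ψ = P/(ρg) = 834.8×1000 / (1183 × 9.81) = 71.93 m.
h = z + ψ = 160.04 + 71.93 = 231.97 m.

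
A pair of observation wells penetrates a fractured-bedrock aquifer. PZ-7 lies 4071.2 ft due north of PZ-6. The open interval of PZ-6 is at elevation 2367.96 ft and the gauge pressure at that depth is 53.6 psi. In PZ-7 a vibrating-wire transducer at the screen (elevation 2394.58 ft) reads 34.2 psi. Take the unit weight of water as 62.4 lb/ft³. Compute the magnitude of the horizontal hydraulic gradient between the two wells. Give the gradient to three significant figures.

i ≈ 0.00446

Pressure head at PZ-6: ψ = 144·P/γ = 144 × 53.6 / 62.4 = 123.69 ft.
Total head at PZ-6: h = z + ψ = 2367.96 + 123.69 = 2491.65 ft.
Pressure head at PZ-7: ψ = 144·P/γ = 144 × 34.2 / 62.4 = 78.92 ft.
Total head at PZ-7: h = z + ψ = 2394.58 + 78.92 = 2473.50 ft.
Head difference: h(PZ-6) − h(PZ-7) = 2491.65 − 2473.50 = 18.15 ft.
Hydraulic gradient: i = |Δh| / L = 18.15 / 4071.2 = 0.00446.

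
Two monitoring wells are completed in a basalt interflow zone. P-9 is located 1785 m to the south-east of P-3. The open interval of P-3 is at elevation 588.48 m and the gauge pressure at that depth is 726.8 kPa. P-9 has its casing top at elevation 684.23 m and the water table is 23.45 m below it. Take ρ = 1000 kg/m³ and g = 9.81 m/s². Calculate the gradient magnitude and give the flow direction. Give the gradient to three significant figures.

Pressure head at P-3: ψ = P/(ρg) = 726.8×1000 / (1000 × 9.81) = 74.09 m.
Total head at P-3: h = z + ψ = 588.48 + 74.09 = 662.57 m.
Total head at P-9: h = 684.23 − 23.45 = 660.78 m.
Head difference: h(P-3) − h(P-9) = 662.57 − 660.78 = 1.79 m.
Hydraulic gradient: i = |Δh| / L = 1.79 / 1785 = 0.00100.
Flow is from higher to lower head: from P-3 toward P-9, i.e. toward the south-east.

i ≈ 0.00100; groundwater flows toward the south-east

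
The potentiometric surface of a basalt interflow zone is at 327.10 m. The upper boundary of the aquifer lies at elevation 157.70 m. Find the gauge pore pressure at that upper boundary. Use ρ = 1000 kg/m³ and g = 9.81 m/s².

P ≈ 1660 kPa

Pressure head at the aquifer top: ψ = h − z = 327.10 − 157.70 = 169.40 m.
P = ρgψ = 1000 × 9.81 × 169.40 = 1661814 Pa ≈ 1660 kPa.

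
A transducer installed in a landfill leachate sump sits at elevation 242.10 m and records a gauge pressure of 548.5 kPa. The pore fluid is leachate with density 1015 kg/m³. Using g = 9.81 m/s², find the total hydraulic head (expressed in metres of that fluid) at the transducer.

ψ = P/(ρg) = 548.5×1000 / (1015 × 9.81) = 55.09 m.
h = z + ψ = 242.10 + 55.09 = 297.19 m.

h ≈ 297.19 m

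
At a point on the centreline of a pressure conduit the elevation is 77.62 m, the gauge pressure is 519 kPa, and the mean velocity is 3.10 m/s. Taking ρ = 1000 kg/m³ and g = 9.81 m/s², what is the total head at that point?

h ≈ 131.02 m

Pressure head ψ = P/(ρg) = 519×1000 / (1000 × 9.81) = 52.91 m.
Velocity head = v²/(2g) = 3.10² / (2 × 9.81) = 0.490 m.
h = z + ψ + v²/(2g) = 77.62 + 52.91 + 0.490 = 131.02 m.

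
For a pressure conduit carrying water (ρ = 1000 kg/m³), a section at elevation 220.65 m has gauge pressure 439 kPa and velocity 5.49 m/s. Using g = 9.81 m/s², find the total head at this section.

h ≈ 266.94 m

Pressure head ψ = P/(ρg) = 439×1000 / (1000 × 9.81) = 44.75 m.
Velocity head = v²/(2g) = 5.49² / (2 × 9.81) = 1.536 m.
h = z + ψ + v²/(2g) = 220.65 + 44.75 + 1.536 = 266.94 m.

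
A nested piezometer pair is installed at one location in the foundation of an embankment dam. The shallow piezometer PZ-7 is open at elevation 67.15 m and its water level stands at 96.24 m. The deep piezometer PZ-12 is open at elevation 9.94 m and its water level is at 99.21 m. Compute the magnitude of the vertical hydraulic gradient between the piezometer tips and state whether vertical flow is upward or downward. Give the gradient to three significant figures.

Total head at PZ-7: h = 96.24 m (water level in the standpipe).
Total head at PZ-12: h = 99.21 m.
Δh = h(PZ-7) − h(PZ-12) = 96.24 − 99.21 = -2.97 m.
Vertical separation Δz = 67.15 − 9.94 = 57.21 m.
|i_v| = |Δh| / Δz = 2.97 / 57.21 = 0.0519.
Head is higher in the deep piezometer, so vertical flow is upward (discharge condition).

|i_v| ≈ 0.0519; vertical flow is upward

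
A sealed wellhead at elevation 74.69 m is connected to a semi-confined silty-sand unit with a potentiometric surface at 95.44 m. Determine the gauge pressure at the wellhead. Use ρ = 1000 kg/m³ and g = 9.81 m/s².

P ≈ 204 kPa

Head above the cap: Δh = 95.44 − 74.69 = 20.75 m.
P = ρgΔh = 1000 × 9.81 × 20.75 = 203558 Pa ≈ 204 kPa.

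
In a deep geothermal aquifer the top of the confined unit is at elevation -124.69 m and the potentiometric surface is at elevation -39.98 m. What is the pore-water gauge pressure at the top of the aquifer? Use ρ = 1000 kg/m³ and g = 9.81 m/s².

P ≈ 831 kPa

Pressure head at the aquifer top: ψ = h − z = -39.98 − (-124.69) = 84.71 m.
P = ρgψ = 1000 × 9.81 × 84.71 = 831005 Pa ≈ 831 kPa.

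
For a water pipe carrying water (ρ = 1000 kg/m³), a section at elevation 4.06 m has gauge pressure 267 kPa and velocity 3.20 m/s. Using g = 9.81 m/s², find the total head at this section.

Pressure head ψ = P/(ρg) = 267×1000 / (1000 × 9.81) = 27.22 m.
Velocity head = v²/(2g) = 3.20² / (2 × 9.81) = 0.522 m.
h = z + ψ + v²/(2g) = 4.06 + 27.22 + 0.522 = 31.80 m.

h ≈ 31.80 m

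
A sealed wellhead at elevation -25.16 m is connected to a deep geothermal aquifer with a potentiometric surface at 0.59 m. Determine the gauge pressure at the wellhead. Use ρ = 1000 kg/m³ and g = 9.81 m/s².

P ≈ 253 kPa

Head above the cap: Δh = 0.59 − (-25.16) = 25.75 m.
P = ρgΔh = 1000 × 9.81 × 25.75 = 252608 Pa ≈ 253 kPa.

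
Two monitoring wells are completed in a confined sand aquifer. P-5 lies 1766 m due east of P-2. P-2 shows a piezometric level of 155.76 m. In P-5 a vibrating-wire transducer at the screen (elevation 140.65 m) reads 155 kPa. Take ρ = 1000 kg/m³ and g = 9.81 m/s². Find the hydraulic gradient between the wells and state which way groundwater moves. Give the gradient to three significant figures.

i ≈ 0.000391; groundwater flows toward the west

Total head at P-2: h = 155.76 m (water level in the piezometer is the total head).
Pressure head at P-5: ψ = P/(ρg) = 155×1000 / (1000 × 9.81) = 15.80 m.
Total head at P-5: h = z + ψ = 140.65 + 15.80 = 156.45 m.
Head difference: h(P-2) − h(P-5) = 155.76 − 156.45 = -0.69 m.
Hydraulic gradient: i = |Δh| / L = 0.69 / 1766 = 0.000391.
Flow is from higher to lower head: from P-5 toward P-2, i.e. toward the west.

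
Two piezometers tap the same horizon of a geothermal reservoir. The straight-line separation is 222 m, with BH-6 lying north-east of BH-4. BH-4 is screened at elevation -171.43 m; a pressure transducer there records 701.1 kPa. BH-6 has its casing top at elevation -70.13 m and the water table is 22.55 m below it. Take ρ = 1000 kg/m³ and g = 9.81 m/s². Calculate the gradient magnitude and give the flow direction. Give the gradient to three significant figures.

Pressure head at BH-4: ψ = P/(ρg) = 701.1×1000 / (1000 × 9.81) = 71.47 m.
Total head at BH-4: h = z + ψ = -171.43 + 71.47 = -99.96 m.
Total head at BH-6: h = -70.13 − 22.55 = -92.68 m.
Head difference: h(BH-4) − h(BH-6) = -99.96 − (-92.68) = -7.28 m.
Hydraulic gradient: i = |Δh| / L = 7.28 / 222 = 0.0328.
Flow is from higher to lower head: from BH-6 toward BH-4, i.e. toward the south-west.

i ≈ 0.0328; groundwater flows toward the south-west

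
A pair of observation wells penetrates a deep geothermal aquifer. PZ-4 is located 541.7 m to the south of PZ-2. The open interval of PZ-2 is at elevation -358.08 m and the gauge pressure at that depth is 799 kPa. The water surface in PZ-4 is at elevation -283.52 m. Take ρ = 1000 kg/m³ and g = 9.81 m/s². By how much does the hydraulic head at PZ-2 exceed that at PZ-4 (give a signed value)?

Pressure head at PZ-2: ψ = P/(ρg) = 799×1000 / (1000 × 9.81) = 81.45 m.
Total head at PZ-2: h = z + ψ = -358.08 + 81.45 = -276.63 m.
Total head at PZ-4: h = -283.52 m (water level in the piezometer is the total head).
Head difference: h(PZ-2) − h(PZ-4) = -276.63 − (-283.52) = 6.89 m.

Δh ≈ 6.89 m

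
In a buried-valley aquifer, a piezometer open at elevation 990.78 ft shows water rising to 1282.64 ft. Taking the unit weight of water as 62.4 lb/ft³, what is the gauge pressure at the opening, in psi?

P ≈ 126 psi

Pressure head ψ = h − z = 1282.64 − 990.78 = 291.86 ft.
P = γ·ψ / 144 = 62.4 × 291.86 / 144 = 126 psi.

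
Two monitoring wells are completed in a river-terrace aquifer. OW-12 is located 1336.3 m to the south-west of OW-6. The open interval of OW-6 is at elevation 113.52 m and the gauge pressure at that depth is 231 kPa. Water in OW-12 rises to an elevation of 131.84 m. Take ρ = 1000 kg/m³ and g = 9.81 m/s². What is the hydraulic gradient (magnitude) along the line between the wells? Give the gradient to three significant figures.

Pressure head at OW-6: ψ = P/(ρg) = 231×1000 / (1000 × 9.81) = 23.55 m.
Total head at OW-6: h = z + ψ = 113.52 + 23.55 = 137.07 m.
Total head at OW-12: h = 131.84 m (water level in the piezometer is the total head).
Head difference: h(OW-6) − h(OW-12) = 137.07 − 131.84 = 5.23 m.
Hydraulic gradient: i = |Δh| / L = 5.23 / 1336.3 = 0.00391.

i ≈ 0.00391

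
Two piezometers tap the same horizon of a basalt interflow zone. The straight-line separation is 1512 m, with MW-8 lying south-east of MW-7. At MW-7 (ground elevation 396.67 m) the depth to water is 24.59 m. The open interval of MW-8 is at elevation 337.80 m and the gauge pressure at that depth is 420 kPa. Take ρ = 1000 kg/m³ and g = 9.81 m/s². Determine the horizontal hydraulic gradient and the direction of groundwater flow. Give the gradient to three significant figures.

i ≈ 0.00564; groundwater flows toward the north-west

Total head at MW-7: h = 396.67 − 24.59 = 372.08 m.
Pressure head at MW-8: ψ = P/(ρg) = 420×1000 / (1000 × 9.81) = 42.81 m.
Total head at MW-8: h = z + ψ = 337.80 + 42.81 = 380.61 m.
Head difference: h(MW-7) − h(MW-8) = 372.08 − 380.61 = -8.53 m.
Hydraulic gradient: i = |Δh| / L = 8.53 / 1512 = 0.00564.
Flow is from higher to lower head: from MW-8 toward MW-7, i.e. toward the north-west.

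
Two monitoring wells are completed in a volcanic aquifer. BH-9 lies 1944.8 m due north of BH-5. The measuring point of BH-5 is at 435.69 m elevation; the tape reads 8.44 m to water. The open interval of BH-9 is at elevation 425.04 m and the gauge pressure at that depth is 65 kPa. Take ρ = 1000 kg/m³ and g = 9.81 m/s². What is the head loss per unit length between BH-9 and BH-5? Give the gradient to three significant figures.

Total head at BH-5: h = 435.69 − 8.44 = 427.25 m.
Pressure head at BH-9: ψ = P/(ρg) = 65×1000 / (1000 × 9.81) = 6.63 m.
Total head at BH-9: h = z + ψ = 425.04 + 6.63 = 431.67 m.
Head difference: h(BH-5) − h(BH-9) = 427.25 − 431.67 = -4.42 m.
Hydraulic gradient: i = |Δh| / L = 4.42 / 1944.8 = 0.00227.

i ≈ 0.00227 m/m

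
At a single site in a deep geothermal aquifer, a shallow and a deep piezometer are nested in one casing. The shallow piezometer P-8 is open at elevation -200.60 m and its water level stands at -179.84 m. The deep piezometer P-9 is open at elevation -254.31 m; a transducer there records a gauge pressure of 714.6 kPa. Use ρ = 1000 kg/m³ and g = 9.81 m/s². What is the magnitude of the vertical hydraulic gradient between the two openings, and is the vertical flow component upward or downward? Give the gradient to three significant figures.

|i_v| ≈ 0.0303; vertical flow is downward

Total head at P-8: h = -179.84 m (water level in the standpipe).
Pressure head at P-9: ψ = P/(ρg) = 714.6×1000 / (1000 × 9.81) = 72.84 m.
Total head at P-9: h = z + ψ = -254.31 + 72.84 = -181.47 m.
Δh = h(P-8) − h(P-9) = -179.84 − (-181.47) = 1.63 m.
Vertical separation Δz = -200.60 − (-254.31) = 53.71 m.
|i_v| = |Δh| / Δz = 1.63 / 53.71 = 0.0303.
Head is higher in the shallow piezometer, so vertical flow is downward (recharge condition).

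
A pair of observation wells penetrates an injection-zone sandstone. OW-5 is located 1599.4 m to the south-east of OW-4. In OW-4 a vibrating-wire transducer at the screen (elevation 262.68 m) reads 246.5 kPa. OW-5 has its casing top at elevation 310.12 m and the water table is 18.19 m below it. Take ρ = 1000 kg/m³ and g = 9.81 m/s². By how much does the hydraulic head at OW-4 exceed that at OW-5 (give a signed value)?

Pressure head at OW-4: ψ = P/(ρg) = 246.5×1000 / (1000 × 9.81) = 25.13 m.
Total head at OW-4: h = z + ψ = 262.68 + 25.13 = 287.81 m.
Total head at OW-5: h = 310.12 − 18.19 = 291.93 m.
Head difference: h(OW-4) − h(OW-5) = 287.81 − 291.93 = -4.12 m.

Δh ≈ -4.12 m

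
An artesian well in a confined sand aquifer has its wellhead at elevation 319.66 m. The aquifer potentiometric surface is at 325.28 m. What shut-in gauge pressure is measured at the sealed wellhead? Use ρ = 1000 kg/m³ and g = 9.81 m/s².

P ≈ 55.1 kPa

Head above the cap: Δh = 325.28 − 319.66 = 5.62 m.
P = ρgΔh = 1000 × 9.81 × 5.62 = 55132 Pa ≈ 55.1 kPa.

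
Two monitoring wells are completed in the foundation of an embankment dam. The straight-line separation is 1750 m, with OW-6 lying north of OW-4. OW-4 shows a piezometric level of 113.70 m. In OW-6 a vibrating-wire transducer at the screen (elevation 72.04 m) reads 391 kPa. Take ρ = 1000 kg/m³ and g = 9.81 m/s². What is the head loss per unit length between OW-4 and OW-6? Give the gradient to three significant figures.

Total head at OW-4: h = 113.70 m (water level in the piezometer is the total head).
Pressure head at OW-6: ψ = P/(ρg) = 391×1000 / (1000 × 9.81) = 39.86 m.
Total head at OW-6: h = z + ψ = 72.04 + 39.86 = 111.90 m.
Head difference: h(OW-4) − h(OW-6) = 113.70 − 111.90 = 1.80 m.
Hydraulic gradient: i = |Δh| / L = 1.80 / 1750 = 0.00103.

i ≈ 0.00103 m/m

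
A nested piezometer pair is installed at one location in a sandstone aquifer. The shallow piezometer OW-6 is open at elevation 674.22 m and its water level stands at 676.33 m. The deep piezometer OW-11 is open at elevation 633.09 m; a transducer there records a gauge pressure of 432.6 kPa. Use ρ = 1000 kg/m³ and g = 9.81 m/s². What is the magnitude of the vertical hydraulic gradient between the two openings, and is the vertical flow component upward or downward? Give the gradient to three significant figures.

|i_v| ≈ 0.0209; vertical flow is upward

Total head at OW-6: h = 676.33 m (water level in the standpipe).
Pressure head at OW-11: ψ = P/(ρg) = 432.6×1000 / (1000 × 9.81) = 44.10 m.
Total head at OW-11: h = z + ψ = 633.09 + 44.10 = 677.19 m.
Δh = h(OW-6) − h(OW-11) = 676.33 − 677.19 = -0.86 m.
Vertical separation Δz = 674.22 − 633.09 = 41.13 m.
|i_v| = |Δh| / Δz = 0.86 / 41.13 = 0.0209.
Head is higher in the deep piezometer, so vertical flow is upward (discharge condition).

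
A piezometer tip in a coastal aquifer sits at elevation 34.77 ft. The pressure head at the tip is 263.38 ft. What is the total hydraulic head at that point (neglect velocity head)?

h = z + ψ = 34.77 + 263.38 = 298.15 ft.

h ≈ 298.15 ft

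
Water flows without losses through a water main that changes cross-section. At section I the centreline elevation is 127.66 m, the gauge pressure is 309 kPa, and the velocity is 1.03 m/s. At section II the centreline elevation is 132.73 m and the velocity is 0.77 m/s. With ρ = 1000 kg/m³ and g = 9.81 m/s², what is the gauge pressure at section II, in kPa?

Pressure head at I: ψ₁ = P₁/(ρg) = 309×1000 / (1000 × 9.81) = 31.50 m.
Velocity heads: v₁²/2g = 1.03²/19.62 = 0.054 m; v₂²/2g = 0.77²/19.62 = 0.030 m.
Total head H = z₁ + ψ₁ + v₁²/2g = 127.66 + 31.50 + 0.054 = 159.21 m.
ψ₂ = H − z₂ − v₂²/2g = 159.21 − 132.73 − 0.030 = 26.45 m.
P₂ = ρgψ₂ = 1000 × 9.81 × 26.45 ≈ 259 kPa.

P₂ ≈ 259 kPa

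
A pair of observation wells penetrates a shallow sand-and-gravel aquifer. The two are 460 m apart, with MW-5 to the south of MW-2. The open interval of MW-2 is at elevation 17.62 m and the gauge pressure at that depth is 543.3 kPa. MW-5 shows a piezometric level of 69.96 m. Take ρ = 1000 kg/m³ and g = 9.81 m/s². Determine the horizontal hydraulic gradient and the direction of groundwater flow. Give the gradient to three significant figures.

i ≈ 0.00661; groundwater flows toward the south

Pressure head at MW-2: ψ = P/(ρg) = 543.3×1000 / (1000 × 9.81) = 55.38 m.
Total head at MW-2: h = z + ψ = 17.62 + 55.38 = 73.00 m.
Total head at MW-5: h = 69.96 m (water level in the piezometer is the total head).
Head difference: h(MW-2) − h(MW-5) = 73.00 − 69.96 = 3.04 m.
Hydraulic gradient: i = |Δh| / L = 3.04 / 460 = 0.00661.
Flow is from higher to lower head: from MW-2 toward MW-5, i.e. toward the south.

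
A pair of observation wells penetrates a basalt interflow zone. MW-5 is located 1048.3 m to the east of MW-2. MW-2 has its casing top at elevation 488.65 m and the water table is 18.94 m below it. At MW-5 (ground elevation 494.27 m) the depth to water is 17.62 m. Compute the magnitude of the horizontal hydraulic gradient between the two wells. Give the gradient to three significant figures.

i ≈ 0.00662

Total head at MW-2: h = 488.65 − 18.94 = 469.71 m.
Total head at MW-5: h = 494.27 − 17.62 = 476.65 m.
Head difference: h(MW-2) − h(MW-5) = 469.71 − 476.65 = -6.94 m.
Hydraulic gradient: i = |Δh| / L = 6.94 / 1048.3 = 0.00662.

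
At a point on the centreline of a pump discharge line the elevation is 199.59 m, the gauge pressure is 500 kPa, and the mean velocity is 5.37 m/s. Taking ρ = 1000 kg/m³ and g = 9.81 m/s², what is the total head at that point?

Pressure head ψ = P/(ρg) = 500×1000 / (1000 × 9.81) = 50.97 m.
Velocity head = v²/(2g) = 5.37² / (2 × 9.81) = 1.470 m.
h = z + ψ + v²/(2g) = 199.59 + 50.97 + 1.470 = 252.03 m.

h ≈ 252.03 m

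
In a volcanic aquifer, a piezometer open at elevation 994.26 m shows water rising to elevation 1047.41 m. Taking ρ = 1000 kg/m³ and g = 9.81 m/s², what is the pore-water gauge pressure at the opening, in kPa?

P ≈ 521 kPa

Pressure head ψ = h − z = 1047.41 − 994.26 = 53.15 m.
P = ρgψ = 1000 × 9.81 × 53.15 = 521402 Pa ≈ 521 kPa.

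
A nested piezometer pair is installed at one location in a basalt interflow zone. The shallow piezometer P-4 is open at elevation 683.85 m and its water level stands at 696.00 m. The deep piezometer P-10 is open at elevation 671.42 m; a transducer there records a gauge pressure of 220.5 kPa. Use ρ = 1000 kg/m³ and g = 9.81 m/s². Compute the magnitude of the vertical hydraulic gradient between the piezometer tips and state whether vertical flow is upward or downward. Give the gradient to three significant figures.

Total head at P-4: h = 696.00 m (water level in the standpipe).
Pressure head at P-10: ψ = P/(ρg) = 220.5×1000 / (1000 × 9.81) = 22.48 m.
Total head at P-10: h = z + ψ = 671.42 + 22.48 = 693.90 m.
Δh = h(P-4) − h(P-10) = 696.00 − 693.90 = 2.10 m.
Vertical separation Δz = 683.85 − 671.42 = 12.43 m.
|i_v| = |Δh| / Δz = 2.10 / 12.43 = 0.169.
Head is higher in the shallow piezometer, so vertical flow is downward (recharge condition).

|i_v| ≈ 0.169; vertical flow is downward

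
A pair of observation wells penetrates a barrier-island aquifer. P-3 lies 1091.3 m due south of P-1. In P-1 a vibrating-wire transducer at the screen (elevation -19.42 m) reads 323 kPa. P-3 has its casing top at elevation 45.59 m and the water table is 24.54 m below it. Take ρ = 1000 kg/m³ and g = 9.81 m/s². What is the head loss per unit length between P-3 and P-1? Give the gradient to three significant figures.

i ≈ 0.00691 m/m

Pressure head at P-1: ψ = P/(ρg) = 323×1000 / (1000 × 9.81) = 32.93 m.
Total head at P-1: h = z + ψ = -19.42 + 32.93 = 13.51 m.
Total head at P-3: h = 45.59 − 24.54 = 21.05 m.
Head difference: h(P-1) − h(P-3) = 13.51 − 21.05 = -7.54 m.
Hydraulic gradient: i = |Δh| / L = 7.54 / 1091.3 = 0.00691.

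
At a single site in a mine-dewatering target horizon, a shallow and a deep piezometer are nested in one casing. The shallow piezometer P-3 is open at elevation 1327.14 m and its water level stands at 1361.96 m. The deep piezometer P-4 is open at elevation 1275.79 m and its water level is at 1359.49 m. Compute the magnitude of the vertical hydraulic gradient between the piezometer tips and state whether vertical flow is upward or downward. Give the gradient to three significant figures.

Total head at P-3: h = 1361.96 m (water level in the standpipe).
Total head at P-4: h = 1359.49 m.
Δh = h(P-3) − h(P-4) = 1361.96 − 1359.49 = 2.47 m.
Vertical separation Δz = 1327.14 − 1275.79 = 51.35 m.
|i_v| = |Δh| / Δz = 2.47 / 51.35 = 0.0481.
Head is higher in the shallow piezometer, so vertical flow is downward (recharge condition).

|i_v| ≈ 0.0481; vertical flow is downward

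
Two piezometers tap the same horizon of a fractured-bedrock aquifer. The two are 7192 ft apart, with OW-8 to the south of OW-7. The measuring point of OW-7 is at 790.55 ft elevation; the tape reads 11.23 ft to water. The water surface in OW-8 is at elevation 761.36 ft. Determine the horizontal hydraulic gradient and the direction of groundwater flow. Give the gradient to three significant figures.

i ≈ 0.00250; groundwater flows toward the south

Total head at OW-7: h = 790.55 − 11.23 = 779.32 ft.
Total head at OW-8: h = 761.36 ft (water level in the piezometer is the total head).
Head difference: h(OW-7) − h(OW-8) = 779.32 − 761.36 = 17.96 ft.
Hydraulic gradient: i = |Δh| / L = 17.96 / 7192 = 0.00250.
Flow is from higher to lower head: from OW-7 toward OW-8, i.e. toward the south.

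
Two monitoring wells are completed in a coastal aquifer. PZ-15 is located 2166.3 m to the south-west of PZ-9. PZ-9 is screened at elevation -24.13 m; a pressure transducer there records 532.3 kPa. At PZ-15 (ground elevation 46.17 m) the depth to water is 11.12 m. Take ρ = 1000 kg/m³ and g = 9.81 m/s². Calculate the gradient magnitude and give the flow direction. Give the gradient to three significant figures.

Pressure head at PZ-9: ψ = P/(ρg) = 532.3×1000 / (1000 × 9.81) = 54.26 m.
Total head at PZ-9: h = z + ψ = -24.13 + 54.26 = 30.13 m.
Total head at PZ-15: h = 46.17 − 11.12 = 35.05 m.
Head difference: h(PZ-9) − h(PZ-15) = 30.13 − 35.05 = -4.92 m.
Hydraulic gradient: i = |Δh| / L = 4.92 / 2166.3 = 0.00227.
Flow is from higher to lower head: from PZ-15 toward PZ-9, i.e. toward the north-east.

i ≈ 0.00227; groundwater flows toward the north-east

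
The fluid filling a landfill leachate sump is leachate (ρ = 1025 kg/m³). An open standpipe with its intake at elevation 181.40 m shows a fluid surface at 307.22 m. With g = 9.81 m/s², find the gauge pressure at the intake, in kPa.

Pressure head ψ = h − z = 307.22 − 181.40 = 125.82 m.
P = ρgψ = 1025 × 9.81 × 125.82 = 1265152 Pa ≈ 1270 kPa.

P ≈ 1270 kPa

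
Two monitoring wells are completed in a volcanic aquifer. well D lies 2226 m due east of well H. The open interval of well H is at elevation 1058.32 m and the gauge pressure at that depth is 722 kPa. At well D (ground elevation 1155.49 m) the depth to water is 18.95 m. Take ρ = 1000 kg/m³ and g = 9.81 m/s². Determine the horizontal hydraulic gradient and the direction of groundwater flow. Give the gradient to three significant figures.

Pressure head at well H: ψ = P/(ρg) = 722×1000 / (1000 × 9.81) = 73.60 m.
Total head at well H: h = z + ψ = 1058.32 + 73.60 = 1131.92 m.
Total head at well D: h = 1155.49 − 18.95 = 1136.54 m.
Head difference: h(well H) − h(well D) = 1131.92 − 1136.54 = -4.62 m.
Hydraulic gradient: i = |Δh| / L = 4.62 / 2226 = 0.00208.
Flow is from higher to lower head: from well D toward well H, i.e. toward the west.

i ≈ 0.00208; groundwater flows toward the west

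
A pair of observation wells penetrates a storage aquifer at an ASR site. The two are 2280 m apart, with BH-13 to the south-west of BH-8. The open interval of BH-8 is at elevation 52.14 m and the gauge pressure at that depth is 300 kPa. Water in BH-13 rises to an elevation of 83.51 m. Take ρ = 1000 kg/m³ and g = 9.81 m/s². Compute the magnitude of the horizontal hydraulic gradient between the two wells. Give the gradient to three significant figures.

i ≈ 0.000346

Pressure head at BH-8: ψ = P/(ρg) = 300×1000 / (1000 × 9.81) = 30.58 m.
Total head at BH-8: h = z + ψ = 52.14 + 30.58 = 82.72 m.
Total head at BH-13: h = 83.51 m (water level in the piezometer is the total head).
Head difference: h(BH-8) − h(BH-13) = 82.72 − 83.51 = -0.79 m.
Hydraulic gradient: i = |Δh| / L = 0.79 / 2280 = 0.000346.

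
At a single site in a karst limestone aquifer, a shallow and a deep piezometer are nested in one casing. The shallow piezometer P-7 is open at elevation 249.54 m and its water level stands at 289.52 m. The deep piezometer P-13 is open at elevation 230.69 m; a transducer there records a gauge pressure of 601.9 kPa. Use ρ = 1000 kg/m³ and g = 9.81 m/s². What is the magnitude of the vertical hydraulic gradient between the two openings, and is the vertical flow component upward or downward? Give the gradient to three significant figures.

|i_v| ≈ 0.134; vertical flow is upward

Total head at P-7: h = 289.52 m (water level in the standpipe).
Pressure head at P-13: ψ = P/(ρg) = 601.9×1000 / (1000 × 9.81) = 61.36 m.
Total head at P-13: h = z + ψ = 230.69 + 61.36 = 292.05 m.
Δh = h(P-7) − h(P-13) = 289.52 − 292.05 = -2.53 m.
Vertical separation Δz = 249.54 − 230.69 = 18.85 m.
|i_v| = |Δh| / Δz = 2.53 / 18.85 = 0.134.
Head is higher in the deep piezometer, so vertical flow is upward (discharge condition).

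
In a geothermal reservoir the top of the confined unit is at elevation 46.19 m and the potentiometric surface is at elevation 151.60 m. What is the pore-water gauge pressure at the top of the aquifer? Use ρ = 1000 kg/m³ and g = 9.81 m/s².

P ≈ 1030 kPa

Pressure head at the aquifer top: ψ = h − z = 151.60 − 46.19 = 105.41 m.
P = ρgψ = 1000 × 9.81 × 105.41 = 1034072 Pa ≈ 1030 kPa.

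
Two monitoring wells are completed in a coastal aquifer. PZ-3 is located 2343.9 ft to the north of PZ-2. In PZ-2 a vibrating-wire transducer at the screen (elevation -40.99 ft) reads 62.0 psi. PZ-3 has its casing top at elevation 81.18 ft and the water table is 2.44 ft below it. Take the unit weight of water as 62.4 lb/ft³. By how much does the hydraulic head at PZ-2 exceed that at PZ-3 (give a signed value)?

Pressure head at PZ-2: ψ = 144·P/γ = 144 × 62.0 / 62.4 = 143.08 ft.
Total head at PZ-2: h = z + ψ = -40.99 + 143.08 = 102.09 ft.
Total head at PZ-3: h = 81.18 − 2.44 = 78.74 ft.
Head difference: h(PZ-2) − h(PZ-3) = 102.09 − 78.74 = 23.35 ft.

Δh ≈ 23.35 ft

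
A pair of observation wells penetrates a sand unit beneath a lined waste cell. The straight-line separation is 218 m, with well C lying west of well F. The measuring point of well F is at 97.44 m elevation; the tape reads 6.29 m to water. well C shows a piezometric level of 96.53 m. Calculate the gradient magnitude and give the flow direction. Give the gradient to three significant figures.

Total head at well F: h = 97.44 − 6.29 = 91.15 m.
Total head at well C: h = 96.53 m (water level in the piezometer is the total head).
Head difference: h(well F) − h(well C) = 91.15 − 96.53 = -5.38 m.
Hydraulic gradient: i = |Δh| / L = 5.38 / 218 = 0.0247.
Flow is from higher to lower head: from well C toward well F, i.e. toward the east.

i ≈ 0.0247; groundwater flows toward the east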